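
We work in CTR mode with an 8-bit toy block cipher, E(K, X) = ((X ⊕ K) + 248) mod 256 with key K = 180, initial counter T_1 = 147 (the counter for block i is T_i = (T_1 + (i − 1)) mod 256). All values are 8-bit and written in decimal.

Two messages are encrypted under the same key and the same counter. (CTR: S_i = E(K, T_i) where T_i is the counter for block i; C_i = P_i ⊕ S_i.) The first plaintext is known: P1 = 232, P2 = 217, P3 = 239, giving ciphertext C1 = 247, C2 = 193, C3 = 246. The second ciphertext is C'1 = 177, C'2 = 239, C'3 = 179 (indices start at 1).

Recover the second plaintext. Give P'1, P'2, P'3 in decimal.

In CTR with a reused counter, both messages share the same keystream S_i, so C_i ⊕ C'_i = P_i ⊕ P'_i and thus P'_i = P_i ⊕ C_i ⊕ C'_i.
P'1: 232 ⊕ 247 ⊕ 177 = 174.
P'2: 217 ⊕ 193 ⊕ 239 = 247.
P'3: 239 ⊕ 246 ⊕ 179 = 170.

P'1 = 174, P'2 = 247, P'3 = 170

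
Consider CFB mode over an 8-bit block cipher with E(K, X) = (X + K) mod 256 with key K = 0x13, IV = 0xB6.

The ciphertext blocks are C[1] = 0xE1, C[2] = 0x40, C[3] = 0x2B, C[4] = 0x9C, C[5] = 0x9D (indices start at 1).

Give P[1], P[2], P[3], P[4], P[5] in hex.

P[1] = 0x28, P[2] = 0xB4, P[3] = 0x78, P[4] = 0xA2, P[5] = 0x32

CFB decryption: P_i = C_i ⊕ E(K, C_{i−1}), with C_{0} = IV.
P[1]: E(K, 0xB6) = 0xC9; 0xE1 ⊕ 0xC9 = 0x28.
P[2]: E(K, 0xE1) = 0xF4; 0x40 ⊕ 0xF4 = 0xB4.
P[3]: E(K, 0x40) = 0x53; 0x2B ⊕ 0x53 = 0x78.
P[4]: E(K, 0x2B) = 0x3E; 0x9C ⊕ 0x3E = 0xA2.
P[5]: E(K, 0x9C) = 0xAF; 0x9D ⊕ 0xAF = 0x32.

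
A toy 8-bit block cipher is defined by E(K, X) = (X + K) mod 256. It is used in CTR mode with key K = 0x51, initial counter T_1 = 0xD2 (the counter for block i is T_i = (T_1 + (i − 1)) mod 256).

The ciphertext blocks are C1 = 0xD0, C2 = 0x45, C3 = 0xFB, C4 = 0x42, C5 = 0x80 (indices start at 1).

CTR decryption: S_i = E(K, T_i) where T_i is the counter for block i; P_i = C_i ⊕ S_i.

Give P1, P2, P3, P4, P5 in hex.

P1 = 0xF3, P2 = 0x61, P3 = 0xDE, P4 = 0x64, P5 = 0xA7

P1: T = 0xD2, S = E(K, T) = 0x23; 0xD0 ⊕ 0x23 = 0xF3.
P2: T = 0xD3, S = E(K, T) = 0x24; 0x45 ⊕ 0x24 = 0x61.
P3: T = 0xD4, S = E(K, T) = 0x25; 0xFB ⊕ 0x25 = 0xDE.
P4: T = 0xD5, S = E(K, T) = 0x26; 0x42 ⊕ 0x26 = 0x64.
P5: T = 0xD6, S = E(K, T) = 0x27; 0x80 ⊕ 0x27 = 0xA7.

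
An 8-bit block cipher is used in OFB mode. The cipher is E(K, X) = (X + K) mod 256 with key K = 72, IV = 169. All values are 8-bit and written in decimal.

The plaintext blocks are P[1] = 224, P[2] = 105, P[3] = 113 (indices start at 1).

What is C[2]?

OFB encryption: S_i = E(K, S_{i−1}) with S_{0} = IV; C_i = P_i ⊕ S_i.
C[1]: S = E(K, 169) = 241; 224 ⊕ 241 = 17.
C[2]: S = E(K, 241) = 57; 105 ⊕ 57 = 80.

C[2] = 80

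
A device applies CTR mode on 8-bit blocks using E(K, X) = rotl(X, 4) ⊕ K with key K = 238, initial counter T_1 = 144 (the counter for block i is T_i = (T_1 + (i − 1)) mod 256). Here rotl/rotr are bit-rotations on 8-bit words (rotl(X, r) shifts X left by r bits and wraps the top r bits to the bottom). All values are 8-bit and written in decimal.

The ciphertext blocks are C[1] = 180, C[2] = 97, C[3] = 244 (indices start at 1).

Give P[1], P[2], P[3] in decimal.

CTR decryption: S_i = E(K, T_i) where T_i is the counter for block i; P_i = C_i ⊕ S_i.
P[1]: T = 144, S = E(K, T) = 231; 180 ⊕ 231 = 83.
P[2]: T = 145, S = E(K, T) = 247; 97 ⊕ 247 = 150.
P[3]: T = 146, S = E(K, T) = 199; 244 ⊕ 199 = 51.

P[1] = 83, P[2] = 150, P[3] = 51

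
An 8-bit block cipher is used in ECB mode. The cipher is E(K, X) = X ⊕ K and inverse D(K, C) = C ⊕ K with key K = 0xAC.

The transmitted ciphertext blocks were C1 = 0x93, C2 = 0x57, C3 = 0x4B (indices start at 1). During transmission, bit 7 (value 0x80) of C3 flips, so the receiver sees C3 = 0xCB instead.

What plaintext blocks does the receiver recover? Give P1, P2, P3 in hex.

P1 = 0x3F, P2 = 0xFB, P3 = 0x67

ECB decryption: P_i = D(K, C_i).
Only C3 changed, to 0xCB. In ECB, a change in C_i affects only P_i. Decrypting the received ciphertext:
P1: D(K, 0x93) = 0x3F.
P2: D(K, 0x57) = 0xFB.
P3: D(K, 0xCB) = 0x67.
Blocks that differ from the original plaintext: P3.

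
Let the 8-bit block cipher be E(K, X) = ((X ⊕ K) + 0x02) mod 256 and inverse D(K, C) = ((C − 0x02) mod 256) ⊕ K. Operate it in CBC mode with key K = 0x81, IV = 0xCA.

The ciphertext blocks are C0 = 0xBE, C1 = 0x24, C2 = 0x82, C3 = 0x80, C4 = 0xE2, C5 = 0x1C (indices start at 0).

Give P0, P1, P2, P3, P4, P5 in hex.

P0 = 0xF7, P1 = 0x1D, P2 = 0x25, P3 = 0x7D, P4 = 0xE1, P5 = 0x79

CBC decryption: P_i = D(K, C_i) ⊕ C_{i−1}, with C_{−1} = IV.
P0: D(K, 0xBE) = 0x3D; 0x3D ⊕ 0xCA = 0xF7.
P1: D(K, 0x24) = 0xA3; 0xA3 ⊕ 0xBE = 0x1D.
P2: D(K, 0x82) = 0x01; 0x01 ⊕ 0x24 = 0x25.
P3: D(K, 0x80) = 0xFF; 0xFF ⊕ 0x82 = 0x7D.
P4: D(K, 0xE2) = 0x61; 0x61 ⊕ 0x80 = 0xE1.
P5: D(K, 0x1C) = 0x9B; 0x9B ⊕ 0xE2 = 0x79.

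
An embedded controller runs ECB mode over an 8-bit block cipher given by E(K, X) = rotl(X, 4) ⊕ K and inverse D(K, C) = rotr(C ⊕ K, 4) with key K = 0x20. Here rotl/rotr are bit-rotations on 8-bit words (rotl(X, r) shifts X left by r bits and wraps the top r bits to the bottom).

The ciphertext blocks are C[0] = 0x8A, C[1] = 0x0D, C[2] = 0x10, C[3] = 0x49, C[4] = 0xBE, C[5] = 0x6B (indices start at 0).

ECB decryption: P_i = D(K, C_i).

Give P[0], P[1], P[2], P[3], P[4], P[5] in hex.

P[0] = 0xAA, P[1] = 0xD2, P[2] = 0x03, P[3] = 0x96, P[4] = 0xE9, P[5] = 0xB4

P[0]: D(K, 0x8A) = 0xAA.
P[1]: D(K, 0x0D) = 0xD2.
P[2]: D(K, 0x10) = 0x03.
P[3]: D(K, 0x49) = 0x96.
P[4]: D(K, 0xBE) = 0xE9.
P[5]: D(K, 0x6B) = 0xB4.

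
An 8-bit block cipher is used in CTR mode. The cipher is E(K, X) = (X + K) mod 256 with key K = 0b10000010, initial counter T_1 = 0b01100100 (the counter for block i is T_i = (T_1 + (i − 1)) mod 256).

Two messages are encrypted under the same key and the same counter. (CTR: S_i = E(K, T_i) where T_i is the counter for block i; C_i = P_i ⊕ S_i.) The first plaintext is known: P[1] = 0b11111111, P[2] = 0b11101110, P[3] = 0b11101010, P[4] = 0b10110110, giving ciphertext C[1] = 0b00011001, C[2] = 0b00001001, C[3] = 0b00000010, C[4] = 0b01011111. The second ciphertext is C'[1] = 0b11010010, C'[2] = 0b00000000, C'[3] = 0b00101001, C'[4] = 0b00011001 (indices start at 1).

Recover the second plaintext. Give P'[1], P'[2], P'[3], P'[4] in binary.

In CTR with a reused counter, both messages share the same keystream S_i, so C_i ⊕ C'_i = P_i ⊕ P'_i and thus P'_i = P_i ⊕ C_i ⊕ C'_i.
P'[1]: 0b11111111 ⊕ 0b00011001 ⊕ 0b11010010 = 0b00110100.
P'[2]: 0b11101110 ⊕ 0b00001001 ⊕ 0b00000000 = 0b11100111.
P'[3]: 0b11101010 ⊕ 0b00000010 ⊕ 0b00101001 = 0b11000001.
P'[4]: 0b10110110 ⊕ 0b01011111 ⊕ 0b00011001 = 0b11110000.

P'[1] = 0b00110100, P'[2] = 0b11100111, P'[3] = 0b11000001, P'[4] = 0b11110000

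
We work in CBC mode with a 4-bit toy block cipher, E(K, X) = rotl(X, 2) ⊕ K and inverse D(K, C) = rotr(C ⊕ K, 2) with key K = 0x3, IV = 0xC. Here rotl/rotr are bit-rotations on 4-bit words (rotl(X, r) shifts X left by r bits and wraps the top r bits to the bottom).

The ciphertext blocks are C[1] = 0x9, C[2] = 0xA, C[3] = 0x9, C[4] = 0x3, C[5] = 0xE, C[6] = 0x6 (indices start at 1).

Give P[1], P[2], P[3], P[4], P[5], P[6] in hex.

P[1] = 0x6, P[2] = 0xF, P[3] = 0x0, P[4] = 0x9, P[5] = 0x4, P[6] = 0xB

CBC decryption: P_i = D(K, C_i) ⊕ C_{i−1}, with C_{0} = IV.
P[1]: D(K, 0x9) = 0xA; 0xA ⊕ 0xC = 0x6.
P[2]: D(K, 0xA) = 0x6; 0x6 ⊕ 0x9 = 0xF.
P[3]: D(K, 0x9) = 0xA; 0xA ⊕ 0xA = 0x0.
P[4]: D(K, 0x3) = 0x0; 0x0 ⊕ 0x9 = 0x9.
P[5]: D(K, 0xE) = 0x7; 0x7 ⊕ 0x3 = 0x4.
P[6]: D(K, 0x6) = 0x5; 0x5 ⊕ 0xE = 0xB.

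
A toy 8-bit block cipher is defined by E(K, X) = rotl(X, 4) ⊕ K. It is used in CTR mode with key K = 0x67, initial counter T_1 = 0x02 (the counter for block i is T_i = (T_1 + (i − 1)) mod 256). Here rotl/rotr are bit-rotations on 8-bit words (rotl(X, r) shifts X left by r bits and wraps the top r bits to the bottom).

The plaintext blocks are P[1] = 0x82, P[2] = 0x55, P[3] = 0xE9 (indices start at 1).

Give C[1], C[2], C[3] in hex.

C[1] = 0xC5, C[2] = 0x02, C[3] = 0xCE

CTR encryption: S_i = E(K, T_i) where T_i is the counter for block i; C_i = P_i ⊕ S_i.
C[1]: T = 0x02, S = E(K, T) = 0x47; 0x82 ⊕ 0x47 = 0xC5.
C[2]: T = 0x03, S = E(K, T) = 0x57; 0x55 ⊕ 0x57 = 0x02.
C[3]: T = 0x04, S = E(K, T) = 0x27; 0xE9 ⊕ 0x27 = 0xCE.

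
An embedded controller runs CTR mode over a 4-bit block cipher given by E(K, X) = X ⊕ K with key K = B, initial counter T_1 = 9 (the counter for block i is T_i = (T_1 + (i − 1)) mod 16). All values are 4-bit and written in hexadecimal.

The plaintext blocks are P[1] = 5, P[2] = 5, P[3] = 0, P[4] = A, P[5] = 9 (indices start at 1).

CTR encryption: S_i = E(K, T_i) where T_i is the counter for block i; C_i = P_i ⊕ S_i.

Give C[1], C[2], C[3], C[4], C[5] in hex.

C[1] = 7, C[2] = 4, C[3] = 0, C[4] = D, C[5] = F

C[1]: T = 9, S = E(K, T) = 2; 5 ⊕ 2 = 7.
C[2]: T = A, S = E(K, T) = 1; 5 ⊕ 1 = 4.
C[3]: T = B, S = E(K, T) = 0; 0 ⊕ 0 = 0.
C[4]: T = C, S = E(K, T) = 7; A ⊕ 7 = D.
C[5]: T = D, S = E(K, T) = 6; 9 ⊕ 6 = F.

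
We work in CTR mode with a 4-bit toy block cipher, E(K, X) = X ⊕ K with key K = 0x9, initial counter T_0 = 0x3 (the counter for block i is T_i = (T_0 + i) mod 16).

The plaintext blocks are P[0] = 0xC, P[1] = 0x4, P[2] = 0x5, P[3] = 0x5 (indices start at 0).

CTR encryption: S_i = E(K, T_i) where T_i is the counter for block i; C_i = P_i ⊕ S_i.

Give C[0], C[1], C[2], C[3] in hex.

C[0]: T = 0x3, S = E(K, T) = 0xA; 0xC ⊕ 0xA = 0x6.
C[1]: T = 0x4, S = E(K, T) = 0xD; 0x4 ⊕ 0xD = 0x9.
C[2]: T = 0x5, S = E(K, T) = 0xC; 0x5 ⊕ 0xC = 0x9.
C[3]: T = 0x6, S = E(K, T) = 0xF; 0x5 ⊕ 0xF = 0xA.

C[0] = 0x6, C[1] = 0x9, C[2] = 0x9, C[3] = 0xA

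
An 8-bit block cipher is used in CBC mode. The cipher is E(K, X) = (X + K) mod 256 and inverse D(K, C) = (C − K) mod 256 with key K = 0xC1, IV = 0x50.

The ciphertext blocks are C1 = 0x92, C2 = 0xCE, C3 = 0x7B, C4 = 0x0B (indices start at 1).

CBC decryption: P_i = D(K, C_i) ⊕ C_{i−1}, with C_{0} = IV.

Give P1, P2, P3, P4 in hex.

P1 = 0x81, P2 = 0x9F, P3 = 0x74, P4 = 0x31

P1: D(K, 0x92) = 0xD1; 0xD1 ⊕ 0x50 = 0x81.
P2: D(K, 0xCE) = 0x0D; 0x0D ⊕ 0x92 = 0x9F.
P3: D(K, 0x7B) = 0xBA; 0xBA ⊕ 0xCE = 0x74.
P4: D(K, 0x0B) = 0x4A; 0x4A ⊕ 0x7B = 0x31.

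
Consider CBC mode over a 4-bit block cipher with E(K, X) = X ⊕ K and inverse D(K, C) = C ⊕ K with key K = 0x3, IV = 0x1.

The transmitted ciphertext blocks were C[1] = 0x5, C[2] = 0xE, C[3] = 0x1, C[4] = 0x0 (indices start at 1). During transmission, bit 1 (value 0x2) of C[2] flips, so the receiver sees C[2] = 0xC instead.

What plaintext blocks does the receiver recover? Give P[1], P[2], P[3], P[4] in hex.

P[1] = 0x7, P[2] = 0xA, P[3] = 0xE, P[4] = 0x2

CBC decryption: P_i = D(K, C_i) ⊕ C_{i−1}, with C_{0} = IV.
Only C[2] changed, to 0xC. In CBC, a change in C_i garbles P_i and flips the same bit in P_{i+1}. Decrypting the received ciphertext:
P[1]: D(K, 0x5) = 0x6; 0x6 ⊕ 0x1 = 0x7.
P[2]: D(K, 0xC) = 0xF; 0xF ⊕ 0x5 = 0xA.
P[3]: D(K, 0x1) = 0x2; 0x2 ⊕ 0xC = 0xE.
P[4]: D(K, 0x0) = 0x3; 0x3 ⊕ 0x1 = 0x2.
Blocks that differ from the original plaintext: P[2], P[3].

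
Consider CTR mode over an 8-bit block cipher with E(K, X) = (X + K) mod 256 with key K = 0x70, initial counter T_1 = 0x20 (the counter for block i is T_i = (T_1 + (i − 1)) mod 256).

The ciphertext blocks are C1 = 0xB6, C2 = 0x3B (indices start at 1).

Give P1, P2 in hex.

P1 = 0x26, P2 = 0xAA

CTR decryption: S_i = E(K, T_i) where T_i is the counter for block i; P_i = C_i ⊕ S_i.
P1: T = 0x20, S = E(K, T) = 0x90; 0xB6 ⊕ 0x90 = 0x26.
P2: T = 0x21, S = E(K, T) = 0x91; 0x3B ⊕ 0x91 = 0xAA.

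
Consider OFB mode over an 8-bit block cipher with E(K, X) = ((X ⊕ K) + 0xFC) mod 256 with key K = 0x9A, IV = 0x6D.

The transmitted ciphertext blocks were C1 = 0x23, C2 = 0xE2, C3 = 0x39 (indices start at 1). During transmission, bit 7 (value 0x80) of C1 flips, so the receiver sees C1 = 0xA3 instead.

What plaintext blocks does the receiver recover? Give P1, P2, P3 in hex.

P1 = 0x50, P2 = 0x87, P3 = 0xC2

OFB decryption: S_i = E(K, S_{i−1}) with S_{0} = IV; P_i = C_i ⊕ S_i.
Only C1 changed, to 0xA3. In OFB, a change in C_i flips the same bit in P_i only; the keystream is unaffected. Decrypting the received ciphertext:
P1: S = E(K, 0x6D) = 0xF3; 0xA3 ⊕ 0xF3 = 0x50.
P2: S = E(K, 0xF3) = 0x65; 0xE2 ⊕ 0x65 = 0x87.
P3: S = E(K, 0x65) = 0xFB; 0x39 ⊕ 0xFB = 0xC2.
Blocks that differ from the original plaintext: P1.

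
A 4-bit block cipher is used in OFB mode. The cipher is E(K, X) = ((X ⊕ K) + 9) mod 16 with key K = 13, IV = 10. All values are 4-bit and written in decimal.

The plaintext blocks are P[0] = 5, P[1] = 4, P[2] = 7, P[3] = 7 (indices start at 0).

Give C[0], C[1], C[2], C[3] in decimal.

C[0] = 5, C[1] = 2, C[2] = 3, C[3] = 5

OFB encryption: S_i = E(K, S_{i−1}) with S_{−1} = IV; C_i = P_i ⊕ S_i.
C[0]: S = E(K, 10) = 0; 5 ⊕ 0 = 5.
C[1]: S = E(K, 0) = 6; 4 ⊕ 6 = 2.
C[2]: S = E(K, 6) = 4; 7 ⊕ 4 = 3.
C[3]: S = E(K, 4) = 2; 7 ⊕ 2 = 5.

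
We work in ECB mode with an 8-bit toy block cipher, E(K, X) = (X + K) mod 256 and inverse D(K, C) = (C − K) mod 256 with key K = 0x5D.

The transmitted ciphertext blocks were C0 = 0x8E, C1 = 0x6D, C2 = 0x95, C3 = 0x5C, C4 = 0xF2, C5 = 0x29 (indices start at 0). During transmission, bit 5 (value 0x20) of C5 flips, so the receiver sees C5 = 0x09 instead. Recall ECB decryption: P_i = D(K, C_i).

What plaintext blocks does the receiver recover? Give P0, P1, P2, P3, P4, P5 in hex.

Only C5 changed, to 0x09. In ECB, a change in C_i affects only P_i. Decrypting the received ciphertext:
P0: D(K, 0x8E) = 0x31.
P1: D(K, 0x6D) = 0x10.
P2: D(K, 0x95) = 0x38.
P3: D(K, 0x5C) = 0xFF.
P4: D(K, 0xF2) = 0x95.
P5: D(K, 0x09) = 0xAC.
Blocks that differ from the original plaintext: P5.

P0 = 0x31, P1 = 0x10, P2 = 0x38, P3 = 0xFF, P4 = 0x95, P5 = 0xAC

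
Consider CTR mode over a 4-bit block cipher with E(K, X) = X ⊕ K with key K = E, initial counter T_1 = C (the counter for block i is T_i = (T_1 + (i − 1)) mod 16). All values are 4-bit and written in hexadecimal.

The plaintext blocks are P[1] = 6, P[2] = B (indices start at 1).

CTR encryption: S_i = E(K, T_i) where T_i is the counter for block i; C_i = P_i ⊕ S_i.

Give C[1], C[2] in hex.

C[1] = 4, C[2] = 8

C[1]: T = C, S = E(K, T) = 2; 6 ⊕ 2 = 4.
C[2]: T = D, S = E(K, T) = 3; B ⊕ 3 = 8.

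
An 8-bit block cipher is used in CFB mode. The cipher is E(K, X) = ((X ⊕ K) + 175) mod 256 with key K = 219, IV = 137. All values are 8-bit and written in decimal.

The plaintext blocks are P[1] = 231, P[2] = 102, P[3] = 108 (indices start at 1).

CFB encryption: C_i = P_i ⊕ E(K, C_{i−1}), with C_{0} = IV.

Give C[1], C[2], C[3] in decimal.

C[1]: E(K, 137) = 1; 231 ⊕ 1 = 230.
C[2]: E(K, 230) = 236; 102 ⊕ 236 = 138.
C[3]: E(K, 138) = 0; 108 ⊕ 0 = 108.

C[1] = 230, C[2] = 138, C[3] = 108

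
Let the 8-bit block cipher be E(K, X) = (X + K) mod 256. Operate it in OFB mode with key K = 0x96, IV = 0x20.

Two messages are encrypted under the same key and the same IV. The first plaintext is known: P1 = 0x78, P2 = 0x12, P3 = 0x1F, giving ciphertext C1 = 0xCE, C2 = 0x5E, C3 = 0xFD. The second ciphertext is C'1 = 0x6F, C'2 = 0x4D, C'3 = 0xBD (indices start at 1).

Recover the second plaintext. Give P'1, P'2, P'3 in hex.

P'1 = 0xD9, P'2 = 0x01, P'3 = 0x5F

In OFB with a reused IV, both messages share the same keystream S_i, so C_i ⊕ C'_i = P_i ⊕ P'_i and thus P'_i = P_i ⊕ C_i ⊕ C'_i.
P'1: 0x78 ⊕ 0xCE ⊕ 0x6F = 0xD9.
P'2: 0x12 ⊕ 0x5E ⊕ 0x4D = 0x01.
P'3: 0x1F ⊕ 0xFD ⊕ 0xBD = 0x5F.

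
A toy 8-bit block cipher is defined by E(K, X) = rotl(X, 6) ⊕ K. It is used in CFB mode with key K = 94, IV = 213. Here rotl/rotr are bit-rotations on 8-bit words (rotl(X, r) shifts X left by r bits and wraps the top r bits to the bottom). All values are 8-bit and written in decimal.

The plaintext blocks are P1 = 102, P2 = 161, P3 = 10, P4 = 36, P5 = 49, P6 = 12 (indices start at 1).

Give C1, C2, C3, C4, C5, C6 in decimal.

C1 = 77, C2 = 172, C3 = 127, C4 = 165, C5 = 6, C6 = 211

CFB encryption: C_i = P_i ⊕ E(K, C_{i−1}), with C_{0} = IV.
C1: E(K, 213) = 43; 102 ⊕ 43 = 77.
C2: E(K, 77) = 13; 161 ⊕ 13 = 172.
C3: E(K, 172) = 117; 10 ⊕ 117 = 127.
C4: E(K, 127) = 129; 36 ⊕ 129 = 165.
C5: E(K, 165) = 55; 49 ⊕ 55 = 6.
C6: E(K, 6) = 223; 12 ⊕ 223 = 211.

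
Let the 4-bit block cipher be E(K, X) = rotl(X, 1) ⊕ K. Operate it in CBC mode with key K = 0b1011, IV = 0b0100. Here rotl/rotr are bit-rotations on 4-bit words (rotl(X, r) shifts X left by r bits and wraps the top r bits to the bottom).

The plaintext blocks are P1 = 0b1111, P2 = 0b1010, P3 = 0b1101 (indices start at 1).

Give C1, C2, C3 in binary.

CBC encryption: C_i = E(K, P_i ⊕ C_{i−1}), with C_{0} = IV.
C1: P1 ⊕ 0b0100 = 0b1011; E(K, 0b1011) = 0b1100.
C2: P2 ⊕ 0b1100 = 0b0110; E(K, 0b0110) = 0b0111.
C3: P3 ⊕ 0b0111 = 0b1010; E(K, 0b1010) = 0b1110.

C1 = 0b1100, C2 = 0b0111, C3 = 0b1110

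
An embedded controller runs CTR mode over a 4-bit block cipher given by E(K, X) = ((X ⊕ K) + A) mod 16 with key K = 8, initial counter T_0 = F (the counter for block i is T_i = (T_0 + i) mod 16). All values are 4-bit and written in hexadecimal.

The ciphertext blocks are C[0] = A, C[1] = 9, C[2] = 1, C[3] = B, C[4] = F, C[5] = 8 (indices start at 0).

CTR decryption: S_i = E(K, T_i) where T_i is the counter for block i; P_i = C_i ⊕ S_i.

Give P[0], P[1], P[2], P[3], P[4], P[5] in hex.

P[0]: T = F, S = E(K, T) = 1; A ⊕ 1 = B.
P[1]: T = 0, S = E(K, T) = 2; 9 ⊕ 2 = B.
P[2]: T = 1, S = E(K, T) = 3; 1 ⊕ 3 = 2.
P[3]: T = 2, S = E(K, T) = 4; B ⊕ 4 = F.
P[4]: T = 3, S = E(K, T) = 5; F ⊕ 5 = A.
P[5]: T = 4, S = E(K, T) = 6; 8 ⊕ 6 = E.

P[0] = B, P[1] = B, P[2] = 2, P[3] = F, P[4] = A, P[5] = E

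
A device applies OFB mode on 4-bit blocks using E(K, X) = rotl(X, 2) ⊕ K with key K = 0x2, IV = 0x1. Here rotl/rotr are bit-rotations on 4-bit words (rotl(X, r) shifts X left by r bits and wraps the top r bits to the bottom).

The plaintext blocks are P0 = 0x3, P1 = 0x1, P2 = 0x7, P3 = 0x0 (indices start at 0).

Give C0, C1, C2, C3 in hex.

OFB encryption: S_i = E(K, S_{i−1}) with S_{−1} = IV; C_i = P_i ⊕ S_i.
C0: S = E(K, 0x1) = 0x6; 0x3 ⊕ 0x6 = 0x5.
C1: S = E(K, 0x6) = 0xB; 0x1 ⊕ 0xB = 0xA.
C2: S = E(K, 0xB) = 0xC; 0x7 ⊕ 0xC = 0xB.
C3: S = E(K, 0xC) = 0x1; 0x0 ⊕ 0x1 = 0x1.

C0 = 0x5, C1 = 0xA, C2 = 0xB, C3 = 0x1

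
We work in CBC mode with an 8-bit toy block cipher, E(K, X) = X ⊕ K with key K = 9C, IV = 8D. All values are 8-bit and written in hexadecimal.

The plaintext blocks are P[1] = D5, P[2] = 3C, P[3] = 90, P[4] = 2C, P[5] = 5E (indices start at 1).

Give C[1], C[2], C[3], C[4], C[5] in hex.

CBC encryption: C_i = E(K, P_i ⊕ C_{i−1}), with C_{0} = IV.
C[1]: P[1] ⊕ 8D = 58; E(K, 58) = C4.
C[2]: P[2] ⊕ C4 = F8; E(K, F8) = 64.
C[3]: P[3] ⊕ 64 = F4; E(K, F4) = 68.
C[4]: P[4] ⊕ 68 = 44; E(K, 44) = D8.
C[5]: P[5] ⊕ D8 = 86; E(K, 86) = 1A.

C[1] = C4, C[2] = 64, C[3] = 68, C[4] = D8, C[5] = 1A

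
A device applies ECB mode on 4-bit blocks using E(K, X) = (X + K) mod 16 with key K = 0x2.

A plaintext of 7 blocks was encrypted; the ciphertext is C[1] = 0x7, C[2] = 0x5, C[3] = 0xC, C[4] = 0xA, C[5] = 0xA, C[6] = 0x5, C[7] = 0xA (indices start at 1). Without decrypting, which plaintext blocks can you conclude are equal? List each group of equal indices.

ECB encrypts each block independently with the same key, so equal ciphertext blocks imply equal plaintext blocks.
C[2] = C[6] = 0x5, so P[2] = P[6].
C[4] = C[5] = C[7] = 0xA, so P[4] = P[5] = P[7].

P[2] = P[6]; P[4] = P[5] = P[7]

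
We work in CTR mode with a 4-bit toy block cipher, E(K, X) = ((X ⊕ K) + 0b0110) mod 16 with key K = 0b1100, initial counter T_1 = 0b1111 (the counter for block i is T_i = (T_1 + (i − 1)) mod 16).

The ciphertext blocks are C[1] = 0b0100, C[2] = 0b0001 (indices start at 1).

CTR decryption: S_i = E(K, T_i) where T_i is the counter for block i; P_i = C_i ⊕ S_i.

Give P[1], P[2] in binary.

P[1] = 0b1101, P[2] = 0b0011

P[1]: T = 0b1111, S = E(K, T) = 0b1001; 0b0100 ⊕ 0b1001 = 0b1101.
P[2]: T = 0b0000, S = E(K, T) = 0b0010; 0b0001 ⊕ 0b0010 = 0b0011.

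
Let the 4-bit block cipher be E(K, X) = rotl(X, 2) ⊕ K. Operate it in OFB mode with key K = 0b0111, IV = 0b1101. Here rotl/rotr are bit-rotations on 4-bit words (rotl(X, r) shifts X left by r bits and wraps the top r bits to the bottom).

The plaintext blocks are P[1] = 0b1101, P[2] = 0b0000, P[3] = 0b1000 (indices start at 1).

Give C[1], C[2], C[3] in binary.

C[1] = 0b1101, C[2] = 0b0111, C[3] = 0b0010

OFB encryption: S_i = E(K, S_{i−1}) with S_{0} = IV; C_i = P_i ⊕ S_i.
C[1]: S = E(K, 0b1101) = 0b0000; 0b1101 ⊕ 0b0000 = 0b1101.
C[2]: S = E(K, 0b0000) = 0b0111; 0b0000 ⊕ 0b0111 = 0b0111.
C[3]: S = E(K, 0b0111) = 0b1010; 0b1000 ⊕ 0b1010 = 0b0010.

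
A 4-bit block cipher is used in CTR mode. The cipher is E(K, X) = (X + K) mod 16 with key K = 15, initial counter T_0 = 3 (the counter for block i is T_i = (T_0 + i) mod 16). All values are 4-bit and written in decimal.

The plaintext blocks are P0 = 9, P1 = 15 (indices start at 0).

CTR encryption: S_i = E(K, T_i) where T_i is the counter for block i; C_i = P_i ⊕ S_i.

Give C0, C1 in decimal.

C0 = 11, C1 = 12

C0: T = 3, S = E(K, T) = 2; 9 ⊕ 2 = 11.
C1: T = 4, S = E(K, T) = 3; 15 ⊕ 3 = 12.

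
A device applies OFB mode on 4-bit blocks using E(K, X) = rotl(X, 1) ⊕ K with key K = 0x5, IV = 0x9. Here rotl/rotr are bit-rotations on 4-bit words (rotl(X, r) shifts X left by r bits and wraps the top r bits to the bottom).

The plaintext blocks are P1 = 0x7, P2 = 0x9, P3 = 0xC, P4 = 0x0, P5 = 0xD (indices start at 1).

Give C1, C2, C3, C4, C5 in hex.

C1 = 0x1, C2 = 0x0, C3 = 0xA, C4 = 0x9, C5 = 0xB

OFB encryption: S_i = E(K, S_{i−1}) with S_{0} = IV; C_i = P_i ⊕ S_i.
C1: S = E(K, 0x9) = 0x6; 0x7 ⊕ 0x6 = 0x1.
C2: S = E(K, 0x6) = 0x9; 0x9 ⊕ 0x9 = 0x0.
C3: S = E(K, 0x9) = 0x6; 0xC ⊕ 0x6 = 0xA.
C4: S = E(K, 0x6) = 0x9; 0x0 ⊕ 0x9 = 0x9.
C5: S = E(K, 0x9) = 0x6; 0xD ⊕ 0x6 = 0xB.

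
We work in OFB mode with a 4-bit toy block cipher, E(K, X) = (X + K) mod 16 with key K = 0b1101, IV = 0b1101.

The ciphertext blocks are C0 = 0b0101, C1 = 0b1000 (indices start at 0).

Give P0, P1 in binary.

OFB decryption: S_i = E(K, S_{i−1}) with S_{−1} = IV; P_i = C_i ⊕ S_i.
P0: S = E(K, 0b1101) = 0b1010; 0b0101 ⊕ 0b1010 = 0b1111.
P1: S = E(K, 0b1010) = 0b0111; 0b1000 ⊕ 0b0111 = 0b1111.

P0 = 0b1111, P1 = 0b1111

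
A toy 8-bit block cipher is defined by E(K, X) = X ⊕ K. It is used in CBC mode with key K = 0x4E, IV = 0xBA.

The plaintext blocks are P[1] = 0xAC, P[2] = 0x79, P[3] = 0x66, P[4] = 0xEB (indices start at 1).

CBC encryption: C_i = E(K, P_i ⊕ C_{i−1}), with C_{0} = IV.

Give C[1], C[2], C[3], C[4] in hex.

C[1] = 0x58, C[2] = 0x6F, C[3] = 0x47, C[4] = 0xE2

C[1]: P[1] ⊕ 0xBA = 0x16; E(K, 0x16) = 0x58.
C[2]: P[2] ⊕ 0x58 = 0x21; E(K, 0x21) = 0x6F.
C[3]: P[3] ⊕ 0x6F = 0x09; E(K, 0x09) = 0x47.
C[4]: P[4] ⊕ 0x47 = 0xAC; E(K, 0xAC) = 0xE2.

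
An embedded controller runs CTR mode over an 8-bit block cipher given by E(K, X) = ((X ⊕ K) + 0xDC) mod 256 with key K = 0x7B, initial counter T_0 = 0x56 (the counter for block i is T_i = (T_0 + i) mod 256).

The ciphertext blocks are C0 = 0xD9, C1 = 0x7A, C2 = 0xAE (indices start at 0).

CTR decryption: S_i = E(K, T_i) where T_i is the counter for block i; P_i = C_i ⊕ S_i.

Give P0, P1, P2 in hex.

P0 = 0xD0, P1 = 0x72, P2 = 0x51

P0: T = 0x56, S = E(K, T) = 0x09; 0xD9 ⊕ 0x09 = 0xD0.
P1: T = 0x57, S = E(K, T) = 0x08; 0x7A ⊕ 0x08 = 0x72.
P2: T = 0x58, S = E(K, T) = 0xFF; 0xAE ⊕ 0xFF = 0x51.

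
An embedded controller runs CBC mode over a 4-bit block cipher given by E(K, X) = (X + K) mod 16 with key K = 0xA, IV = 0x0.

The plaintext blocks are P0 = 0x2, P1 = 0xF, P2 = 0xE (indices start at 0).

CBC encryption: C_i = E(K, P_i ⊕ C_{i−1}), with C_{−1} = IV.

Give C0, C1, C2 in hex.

C0: P0 ⊕ 0x0 = 0x2; E(K, 0x2) = 0xC.
C1: P1 ⊕ 0xC = 0x3; E(K, 0x3) = 0xD.
C2: P2 ⊕ 0xD = 0x3; E(K, 0x3) = 0xD.

C0 = 0xC, C1 = 0xD, C2 = 0xD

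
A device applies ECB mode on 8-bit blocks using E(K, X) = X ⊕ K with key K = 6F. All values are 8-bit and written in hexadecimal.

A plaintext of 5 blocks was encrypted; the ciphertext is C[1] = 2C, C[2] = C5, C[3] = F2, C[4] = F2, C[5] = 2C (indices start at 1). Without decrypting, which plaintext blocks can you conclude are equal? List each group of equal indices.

ECB encrypts each block independently with the same key, so equal ciphertext blocks imply equal plaintext blocks.
C[1] = C[5] = 2C, so P[1] = P[5].
C[3] = C[4] = F2, so P[3] = P[4].

P[1] = P[5]; P[3] = P[4]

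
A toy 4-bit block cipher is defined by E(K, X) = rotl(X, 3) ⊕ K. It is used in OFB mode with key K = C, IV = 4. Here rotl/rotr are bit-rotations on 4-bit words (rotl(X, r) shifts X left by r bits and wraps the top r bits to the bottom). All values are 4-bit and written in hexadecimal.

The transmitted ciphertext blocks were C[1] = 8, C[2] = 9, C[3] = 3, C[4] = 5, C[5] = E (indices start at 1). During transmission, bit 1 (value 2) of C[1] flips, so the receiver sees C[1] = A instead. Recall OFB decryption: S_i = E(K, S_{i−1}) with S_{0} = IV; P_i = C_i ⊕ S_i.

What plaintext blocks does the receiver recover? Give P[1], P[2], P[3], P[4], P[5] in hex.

P[1] = 4, P[2] = 2, P[3] = 2, P[4] = 1, P[5] = 0

Only C[1] changed, to A. In OFB, a change in C_i flips the same bit in P_i only; the keystream is unaffected. Decrypting the received ciphertext:
P[1]: S = E(K, 4) = E; A ⊕ E = 4.
P[2]: S = E(K, E) = B; 9 ⊕ B = 2.
P[3]: S = E(K, B) = 1; 3 ⊕ 1 = 2.
P[4]: S = E(K, 1) = 4; 5 ⊕ 4 = 1.
P[5]: S = E(K, 4) = E; E ⊕ E = 0.
Blocks that differ from the original plaintext: P[1].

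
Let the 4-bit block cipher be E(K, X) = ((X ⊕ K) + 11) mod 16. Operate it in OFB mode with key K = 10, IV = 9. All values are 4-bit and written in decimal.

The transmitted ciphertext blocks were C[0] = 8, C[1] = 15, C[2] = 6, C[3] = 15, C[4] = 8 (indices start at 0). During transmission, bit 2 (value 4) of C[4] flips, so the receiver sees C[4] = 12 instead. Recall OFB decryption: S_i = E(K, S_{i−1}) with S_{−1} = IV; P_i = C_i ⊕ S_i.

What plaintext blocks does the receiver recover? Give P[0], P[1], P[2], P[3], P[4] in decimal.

P[0] = 6, P[1] = 0, P[2] = 6, P[3] = 10, P[4] = 6

Only C[4] changed, to 12. In OFB, a change in C_i flips the same bit in P_i only; the keystream is unaffected. Decrypting the received ciphertext:
P[0]: S = E(K, 9) = 14; 8 ⊕ 14 = 6.
P[1]: S = E(K, 14) = 15; 15 ⊕ 15 = 0.
P[2]: S = E(K, 15) = 0; 6 ⊕ 0 = 6.
P[3]: S = E(K, 0) = 5; 15 ⊕ 5 = 10.
P[4]: S = E(K, 5) = 10; 12 ⊕ 10 = 6.
Blocks that differ from the original plaintext: P[4].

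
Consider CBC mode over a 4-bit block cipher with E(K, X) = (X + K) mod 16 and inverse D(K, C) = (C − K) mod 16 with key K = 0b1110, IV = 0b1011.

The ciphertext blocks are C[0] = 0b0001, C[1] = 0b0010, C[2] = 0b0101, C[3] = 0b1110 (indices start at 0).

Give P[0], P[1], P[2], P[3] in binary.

P[0] = 0b1000, P[1] = 0b0101, P[2] = 0b0101, P[3] = 0b0101

CBC decryption: P_i = D(K, C_i) ⊕ C_{i−1}, with C_{−1} = IV.
P[0]: D(K, 0b0001) = 0b0011; 0b0011 ⊕ 0b1011 = 0b1000.
P[1]: D(K, 0b0010) = 0b0100; 0b0100 ⊕ 0b0001 = 0b0101.
P[2]: D(K, 0b0101) = 0b0111; 0b0111 ⊕ 0b0010 = 0b0101.
P[3]: D(K, 0b1110) = 0b0000; 0b0000 ⊕ 0b0101 = 0b0101.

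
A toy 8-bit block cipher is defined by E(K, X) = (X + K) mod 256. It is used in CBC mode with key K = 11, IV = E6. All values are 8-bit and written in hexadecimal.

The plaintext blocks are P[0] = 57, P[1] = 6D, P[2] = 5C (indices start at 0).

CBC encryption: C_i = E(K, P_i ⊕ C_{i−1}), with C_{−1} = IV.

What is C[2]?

C[2] = AD

C[0]: P[0] ⊕ E6 = B1; E(K, B1) = C2.
C[1]: P[1] ⊕ C2 = AF; E(K, AF) = C0.
C[2]: P[2] ⊕ C0 = 9C; E(K, 9C) = AD.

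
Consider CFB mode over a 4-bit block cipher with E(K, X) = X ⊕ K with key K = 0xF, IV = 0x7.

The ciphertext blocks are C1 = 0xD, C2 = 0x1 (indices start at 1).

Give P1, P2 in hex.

CFB decryption: P_i = C_i ⊕ E(K, C_{i−1}), with C_{0} = IV.
P1: E(K, 0x7) = 0x8; 0xD ⊕ 0x8 = 0x5.
P2: E(K, 0xD) = 0x2; 0x1 ⊕ 0x2 = 0x3.

P1 = 0x5, P2 = 0x3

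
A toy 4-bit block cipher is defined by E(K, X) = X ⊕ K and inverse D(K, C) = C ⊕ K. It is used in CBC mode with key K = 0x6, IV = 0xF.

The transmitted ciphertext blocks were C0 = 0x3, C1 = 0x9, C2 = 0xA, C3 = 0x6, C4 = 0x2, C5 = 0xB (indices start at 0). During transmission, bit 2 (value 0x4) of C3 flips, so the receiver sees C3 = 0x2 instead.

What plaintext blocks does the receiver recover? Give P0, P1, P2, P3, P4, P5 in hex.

CBC decryption: P_i = D(K, C_i) ⊕ C_{i−1}, with C_{−1} = IV.
Only C3 changed, to 0x2. In CBC, a change in C_i garbles P_i and flips the same bit in P_{i+1}. Decrypting the received ciphertext:
P0: D(K, 0x3) = 0x5; 0x5 ⊕ 0xF = 0xA.
P1: D(K, 0x9) = 0xF; 0xF ⊕ 0x3 = 0xC.
P2: D(K, 0xA) = 0xC; 0xC ⊕ 0x9 = 0x5.
P3: D(K, 0x2) = 0x4; 0x4 ⊕ 0xA = 0xE.
P4: D(K, 0x2) = 0x4; 0x4 ⊕ 0x2 = 0x6.
P5: D(K, 0xB) = 0xD; 0xD ⊕ 0x2 = 0xF.
Blocks that differ from the original plaintext: P3, P4.

P0 = 0xA, P1 = 0xC, P2 = 0x5, P3 = 0xE, P4 = 0x6, P5 = 0xF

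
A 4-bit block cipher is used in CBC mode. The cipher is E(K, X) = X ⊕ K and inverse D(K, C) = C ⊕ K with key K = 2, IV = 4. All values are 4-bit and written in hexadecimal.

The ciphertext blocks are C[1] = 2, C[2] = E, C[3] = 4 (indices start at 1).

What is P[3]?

P[3] = 8

CBC decryption: P_i = D(K, C_i) ⊕ C_{i−1}, with C_{0} = IV.
P[3]: D(K, 4) = 6; 6 ⊕ E = 8.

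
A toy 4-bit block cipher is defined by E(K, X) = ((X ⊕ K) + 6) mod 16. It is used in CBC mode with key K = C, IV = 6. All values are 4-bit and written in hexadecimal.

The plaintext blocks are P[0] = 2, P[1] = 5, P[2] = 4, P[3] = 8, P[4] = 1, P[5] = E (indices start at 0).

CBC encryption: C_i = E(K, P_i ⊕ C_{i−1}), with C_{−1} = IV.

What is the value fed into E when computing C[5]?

0

C[0]: P[0] ⊕ 6 = 4; E(K, 4) = E.
C[1]: P[1] ⊕ E = B; E(K, B) = D.
C[2]: P[2] ⊕ D = 9; E(K, 9) = B.
C[3]: P[3] ⊕ B = 3; E(K, 3) = 5.
C[4]: P[4] ⊕ 5 = 4; E(K, 4) = E.
C[5]: P[5] ⊕ E = 0; E(K, 0) = 2.
So the input to E for block [5] is 0.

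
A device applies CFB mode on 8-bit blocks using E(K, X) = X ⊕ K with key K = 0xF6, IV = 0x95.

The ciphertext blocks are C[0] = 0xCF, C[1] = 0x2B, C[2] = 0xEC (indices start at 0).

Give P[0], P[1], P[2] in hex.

CFB decryption: P_i = C_i ⊕ E(K, C_{i−1}), with C_{−1} = IV.
P[0]: E(K, 0x95) = 0x63; 0xCF ⊕ 0x63 = 0xAC.
P[1]: E(K, 0xCF) = 0x39; 0x2B ⊕ 0x39 = 0x12.
P[2]: E(K, 0x2B) = 0xDD; 0xEC ⊕ 0xDD = 0x31.

P[0] = 0xAC, P[1] = 0x12, P[2] = 0x31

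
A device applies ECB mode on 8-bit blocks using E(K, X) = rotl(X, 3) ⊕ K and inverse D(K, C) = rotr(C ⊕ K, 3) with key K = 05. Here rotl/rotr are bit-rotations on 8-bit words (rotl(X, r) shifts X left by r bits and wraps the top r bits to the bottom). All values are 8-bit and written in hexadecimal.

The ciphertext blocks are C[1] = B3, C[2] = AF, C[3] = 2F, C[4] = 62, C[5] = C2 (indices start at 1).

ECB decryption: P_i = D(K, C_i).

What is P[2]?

P[2] = 55

P[2]: D(K, AF) = 55.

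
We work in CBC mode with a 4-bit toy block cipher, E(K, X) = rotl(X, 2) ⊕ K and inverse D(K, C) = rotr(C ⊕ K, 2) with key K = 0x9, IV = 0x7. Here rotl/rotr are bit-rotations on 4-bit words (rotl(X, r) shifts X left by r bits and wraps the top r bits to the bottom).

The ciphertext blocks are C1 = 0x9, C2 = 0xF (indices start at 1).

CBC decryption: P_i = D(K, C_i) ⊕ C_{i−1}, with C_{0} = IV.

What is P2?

P2 = 0x0

P2: D(K, 0xF) = 0x9; 0x9 ⊕ 0x9 = 0x0.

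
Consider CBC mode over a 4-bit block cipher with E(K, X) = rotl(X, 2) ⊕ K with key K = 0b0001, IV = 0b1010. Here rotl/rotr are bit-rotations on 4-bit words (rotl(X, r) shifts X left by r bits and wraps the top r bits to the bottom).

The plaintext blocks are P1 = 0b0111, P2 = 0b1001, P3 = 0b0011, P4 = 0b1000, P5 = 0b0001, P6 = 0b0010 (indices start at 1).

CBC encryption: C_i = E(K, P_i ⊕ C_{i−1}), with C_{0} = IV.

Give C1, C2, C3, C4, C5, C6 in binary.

C1 = 0b0110, C2 = 0b1110, C3 = 0b0110, C4 = 0b1010, C5 = 0b1111, C6 = 0b0110

C1: P1 ⊕ 0b1010 = 0b1101; E(K, 0b1101) = 0b0110.
C2: P2 ⊕ 0b0110 = 0b1111; E(K, 0b1111) = 0b1110.
C3: P3 ⊕ 0b1110 = 0b1101; E(K, 0b1101) = 0b0110.
C4: P4 ⊕ 0b0110 = 0b1110; E(K, 0b1110) = 0b1010.
C5: P5 ⊕ 0b1010 = 0b1011; E(K, 0b1011) = 0b1111.
C6: P6 ⊕ 0b1111 = 0b1101; E(K, 0b1101) = 0b0110.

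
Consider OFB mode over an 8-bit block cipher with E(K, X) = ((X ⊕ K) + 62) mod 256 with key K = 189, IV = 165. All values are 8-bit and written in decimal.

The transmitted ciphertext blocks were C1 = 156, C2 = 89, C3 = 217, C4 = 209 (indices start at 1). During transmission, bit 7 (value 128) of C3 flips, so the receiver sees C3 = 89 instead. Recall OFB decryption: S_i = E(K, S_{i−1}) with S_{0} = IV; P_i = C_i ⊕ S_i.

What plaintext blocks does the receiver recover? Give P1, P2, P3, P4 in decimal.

P1 = 202, P2 = 112, P3 = 139, P4 = 124

Only C3 changed, to 89. In OFB, a change in C_i flips the same bit in P_i only; the keystream is unaffected. Decrypting the received ciphertext:
P1: S = E(K, 165) = 86; 156 ⊕ 86 = 202.
P2: S = E(K, 86) = 41; 89 ⊕ 41 = 112.
P3: S = E(K, 41) = 210; 89 ⊕ 210 = 139.
P4: S = E(K, 210) = 173; 209 ⊕ 173 = 124.
Blocks that differ from the original plaintext: P3.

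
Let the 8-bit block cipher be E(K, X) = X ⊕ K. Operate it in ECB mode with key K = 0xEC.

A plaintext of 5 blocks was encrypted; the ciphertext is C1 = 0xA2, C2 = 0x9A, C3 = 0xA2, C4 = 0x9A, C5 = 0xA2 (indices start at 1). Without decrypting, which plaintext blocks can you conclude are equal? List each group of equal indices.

ECB encrypts each block independently with the same key, so equal ciphertext blocks imply equal plaintext blocks.
C1 = C3 = C5 = 0xA2, so P1 = P3 = P5.
C2 = C4 = 0x9A, so P2 = P4.

P1 = P3 = P5; P2 = P4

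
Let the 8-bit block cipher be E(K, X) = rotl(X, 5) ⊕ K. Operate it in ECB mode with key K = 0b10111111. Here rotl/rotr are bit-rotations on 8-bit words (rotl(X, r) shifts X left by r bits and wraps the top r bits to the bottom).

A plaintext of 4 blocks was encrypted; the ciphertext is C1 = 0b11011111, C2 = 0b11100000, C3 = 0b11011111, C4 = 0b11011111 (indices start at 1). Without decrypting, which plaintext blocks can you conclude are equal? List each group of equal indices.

P1 = P3 = P4

ECB encrypts each block independently with the same key, so equal ciphertext blocks imply equal plaintext blocks.
C1 = C3 = C4 = 0b11011111, so P1 = P3 = P4.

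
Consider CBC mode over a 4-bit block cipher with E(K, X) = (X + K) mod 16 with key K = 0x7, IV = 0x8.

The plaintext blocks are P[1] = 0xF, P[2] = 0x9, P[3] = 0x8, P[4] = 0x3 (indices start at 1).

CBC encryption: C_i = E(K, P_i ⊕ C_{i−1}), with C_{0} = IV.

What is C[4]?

C[4] = 0x5

C[1]: P[1] ⊕ 0x8 = 0x7; E(K, 0x7) = 0xE.
C[2]: P[2] ⊕ 0xE = 0x7; E(K, 0x7) = 0xE.
C[3]: P[3] ⊕ 0xE = 0x6; E(K, 0x6) = 0xD.
C[4]: P[4] ⊕ 0xD = 0xE; E(K, 0xE) = 0x5.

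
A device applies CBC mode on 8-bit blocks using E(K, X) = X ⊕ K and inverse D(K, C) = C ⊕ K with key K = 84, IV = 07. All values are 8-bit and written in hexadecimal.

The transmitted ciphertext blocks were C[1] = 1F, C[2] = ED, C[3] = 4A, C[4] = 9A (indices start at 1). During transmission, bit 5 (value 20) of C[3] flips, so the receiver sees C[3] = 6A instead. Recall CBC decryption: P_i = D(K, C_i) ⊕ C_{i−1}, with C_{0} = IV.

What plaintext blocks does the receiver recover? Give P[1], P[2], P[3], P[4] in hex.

P[1] = 9C, P[2] = 76, P[3] = 03, P[4] = 74

Only C[3] changed, to 6A. In CBC, a change in C_i garbles P_i and flips the same bit in P_{i+1}. Decrypting the received ciphertext:
P[1]: D(K, 1F) = 9B; 9B ⊕ 07 = 9C.
P[2]: D(K, ED) = 69; 69 ⊕ 1F = 76.
P[3]: D(K, 6A) = EE; EE ⊕ ED = 03.
P[4]: D(K, 9A) = 1E; 1E ⊕ 6A = 74.
Blocks that differ from the original plaintext: P[3], P[4].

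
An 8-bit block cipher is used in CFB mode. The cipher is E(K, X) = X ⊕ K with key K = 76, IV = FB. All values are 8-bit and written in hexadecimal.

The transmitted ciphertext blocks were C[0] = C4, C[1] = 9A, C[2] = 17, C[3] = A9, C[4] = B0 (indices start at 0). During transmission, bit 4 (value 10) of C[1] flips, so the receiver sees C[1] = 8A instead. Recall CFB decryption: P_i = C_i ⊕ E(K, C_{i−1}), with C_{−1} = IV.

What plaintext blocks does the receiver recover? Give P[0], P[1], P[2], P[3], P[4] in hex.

Only C[1] changed, to 8A. In CFB, a change in C_i flips the same bit in P_i and garbles P_{i+1}. Decrypting the received ciphertext:
P[0]: E(K, FB) = 8D; C4 ⊕ 8D = 49.
P[1]: E(K, C4) = B2; 8A ⊕ B2 = 38.
P[2]: E(K, 8A) = FC; 17 ⊕ FC = EB.
P[3]: E(K, 17) = 61; A9 ⊕ 61 = C8.
P[4]: E(K, A9) = DF; B0 ⊕ DF = 6F.
Blocks that differ from the original plaintext: P[1], P[2].

P[0] = 49, P[1] = 38, P[2] = EB, P[3] = C8, P[4] = 6F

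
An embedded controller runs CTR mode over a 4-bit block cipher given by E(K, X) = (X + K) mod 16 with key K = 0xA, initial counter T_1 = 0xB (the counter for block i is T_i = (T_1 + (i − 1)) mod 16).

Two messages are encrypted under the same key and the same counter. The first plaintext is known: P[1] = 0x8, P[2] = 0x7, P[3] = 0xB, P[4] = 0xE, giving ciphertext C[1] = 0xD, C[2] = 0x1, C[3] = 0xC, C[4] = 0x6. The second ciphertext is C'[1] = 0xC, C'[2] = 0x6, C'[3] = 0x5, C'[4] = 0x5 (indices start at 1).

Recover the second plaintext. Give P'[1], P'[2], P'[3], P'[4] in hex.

P'[1] = 0x9, P'[2] = 0x0, P'[3] = 0x2, P'[4] = 0xD

In CTR with a reused counter, both messages share the same keystream S_i, so C_i ⊕ C'_i = P_i ⊕ P'_i and thus P'_i = P_i ⊕ C_i ⊕ C'_i.
P'[1]: 0x8 ⊕ 0xD ⊕ 0xC = 0x9.
P'[2]: 0x7 ⊕ 0x1 ⊕ 0x6 = 0x0.
P'[3]: 0xB ⊕ 0xC ⊕ 0x5 = 0x2.
P'[4]: 0xE ⊕ 0x6 ⊕ 0x5 = 0xD.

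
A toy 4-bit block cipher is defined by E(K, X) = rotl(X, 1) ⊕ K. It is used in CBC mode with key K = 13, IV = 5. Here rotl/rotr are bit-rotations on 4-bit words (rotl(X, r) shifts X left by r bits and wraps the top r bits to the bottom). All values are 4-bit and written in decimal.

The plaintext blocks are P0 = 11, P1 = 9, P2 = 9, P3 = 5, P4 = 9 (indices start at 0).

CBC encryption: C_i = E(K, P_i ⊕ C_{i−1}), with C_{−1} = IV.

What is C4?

C4 = 12

C0: P0 ⊕ 5 = 14; E(K, 14) = 0.
C1: P1 ⊕ 0 = 9; E(K, 9) = 14.
C2: P2 ⊕ 14 = 7; E(K, 7) = 3.
C3: P3 ⊕ 3 = 6; E(K, 6) = 1.
C4: P4 ⊕ 1 = 8; E(K, 8) = 12.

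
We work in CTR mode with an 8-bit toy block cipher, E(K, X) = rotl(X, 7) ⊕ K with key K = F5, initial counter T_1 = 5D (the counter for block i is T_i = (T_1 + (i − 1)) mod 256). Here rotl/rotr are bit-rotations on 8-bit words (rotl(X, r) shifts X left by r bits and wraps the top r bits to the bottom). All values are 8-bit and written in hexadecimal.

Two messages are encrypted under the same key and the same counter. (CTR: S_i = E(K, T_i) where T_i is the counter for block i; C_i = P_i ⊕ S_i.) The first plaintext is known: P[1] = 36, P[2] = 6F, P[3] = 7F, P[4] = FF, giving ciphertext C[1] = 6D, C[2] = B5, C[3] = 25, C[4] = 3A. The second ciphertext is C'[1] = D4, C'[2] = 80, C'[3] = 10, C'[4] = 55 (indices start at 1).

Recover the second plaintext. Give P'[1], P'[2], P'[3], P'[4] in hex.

In CTR with a reused counter, both messages share the same keystream S_i, so C_i ⊕ C'_i = P_i ⊕ P'_i and thus P'_i = P_i ⊕ C_i ⊕ C'_i.
P'[1]: 36 ⊕ 6D ⊕ D4 = 8F.
P'[2]: 6F ⊕ B5 ⊕ 80 = 5A.
P'[3]: 7F ⊕ 25 ⊕ 10 = 4A.
P'[4]: FF ⊕ 3A ⊕ 55 = 90.

P'[1] = 8F, P'[2] = 5A, P'[3] = 4A, P'[4] = 90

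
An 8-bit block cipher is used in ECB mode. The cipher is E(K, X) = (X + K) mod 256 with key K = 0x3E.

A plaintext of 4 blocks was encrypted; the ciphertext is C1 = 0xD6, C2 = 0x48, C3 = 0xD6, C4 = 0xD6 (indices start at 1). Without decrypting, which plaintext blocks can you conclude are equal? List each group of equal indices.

ECB encrypts each block independently with the same key, so equal ciphertext blocks imply equal plaintext blocks.
C1 = C3 = C4 = 0xD6, so P1 = P3 = P4.

P1 = P3 = P4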